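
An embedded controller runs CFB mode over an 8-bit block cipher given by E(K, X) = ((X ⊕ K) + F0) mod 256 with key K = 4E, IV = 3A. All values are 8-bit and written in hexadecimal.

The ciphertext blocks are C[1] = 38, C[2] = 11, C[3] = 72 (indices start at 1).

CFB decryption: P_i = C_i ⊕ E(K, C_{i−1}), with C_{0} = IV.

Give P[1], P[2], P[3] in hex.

P[1] = 5C, P[2] = 77, P[3] = 3D

P[1]: E(K, 3A) = 64; 38 ⊕ 64 = 5C.
P[2]: E(K, 38) = 66; 11 ⊕ 66 = 77.
P[3]: E(K, 11) = 4F; 72 ⊕ 4F = 3D.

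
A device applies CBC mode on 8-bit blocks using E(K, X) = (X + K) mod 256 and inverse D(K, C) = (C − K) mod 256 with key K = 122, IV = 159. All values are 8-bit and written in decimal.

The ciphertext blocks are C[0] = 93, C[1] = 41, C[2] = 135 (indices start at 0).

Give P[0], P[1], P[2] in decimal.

CBC decryption: P_i = D(K, C_i) ⊕ C_{i−1}, with C_{−1} = IV.
P[0]: D(K, 93) = 227; 227 ⊕ 159 = 124.
P[1]: D(K, 41) = 175; 175 ⊕ 93 = 242.
P[2]: D(K, 135) = 13; 13 ⊕ 41 = 36.

P[0] = 124, P[1] = 242, P[2] = 36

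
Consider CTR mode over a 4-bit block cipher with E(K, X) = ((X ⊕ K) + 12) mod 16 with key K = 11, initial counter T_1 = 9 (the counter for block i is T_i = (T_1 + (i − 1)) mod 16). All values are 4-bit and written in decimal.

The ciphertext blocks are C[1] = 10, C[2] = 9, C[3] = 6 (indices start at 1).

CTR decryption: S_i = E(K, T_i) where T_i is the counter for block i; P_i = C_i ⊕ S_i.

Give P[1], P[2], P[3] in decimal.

P[1]: T = 9, S = E(K, T) = 14; 10 ⊕ 14 = 4.
P[2]: T = 10, S = E(K, T) = 13; 9 ⊕ 13 = 4.
P[3]: T = 11, S = E(K, T) = 12; 6 ⊕ 12 = 10.

P[1] = 4, P[2] = 4, P[3] = 10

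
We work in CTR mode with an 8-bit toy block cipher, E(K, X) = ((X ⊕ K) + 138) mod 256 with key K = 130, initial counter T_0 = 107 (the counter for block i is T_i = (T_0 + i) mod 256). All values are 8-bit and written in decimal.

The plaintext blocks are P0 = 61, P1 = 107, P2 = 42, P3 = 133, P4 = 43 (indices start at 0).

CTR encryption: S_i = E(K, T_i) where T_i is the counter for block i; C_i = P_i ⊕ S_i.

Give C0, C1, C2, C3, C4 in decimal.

C0: T = 107, S = E(K, T) = 115; 61 ⊕ 115 = 78.
C1: T = 108, S = E(K, T) = 120; 107 ⊕ 120 = 19.
C2: T = 109, S = E(K, T) = 121; 42 ⊕ 121 = 83.
C3: T = 110, S = E(K, T) = 118; 133 ⊕ 118 = 243.
C4: T = 111, S = E(K, T) = 119; 43 ⊕ 119 = 92.

C0 = 78, C1 = 19, C2 = 83, C3 = 243, C4 = 92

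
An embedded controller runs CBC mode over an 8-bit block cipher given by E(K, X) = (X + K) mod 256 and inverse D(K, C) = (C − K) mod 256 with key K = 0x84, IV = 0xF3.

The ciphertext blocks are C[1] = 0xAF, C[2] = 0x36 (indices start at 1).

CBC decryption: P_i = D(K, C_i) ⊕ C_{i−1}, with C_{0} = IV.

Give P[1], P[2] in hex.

P[1]: D(K, 0xAF) = 0x2B; 0x2B ⊕ 0xF3 = 0xD8.
P[2]: D(K, 0x36) = 0xB2; 0xB2 ⊕ 0xAF = 0x1D.

P[1] = 0xD8, P[2] = 0x1D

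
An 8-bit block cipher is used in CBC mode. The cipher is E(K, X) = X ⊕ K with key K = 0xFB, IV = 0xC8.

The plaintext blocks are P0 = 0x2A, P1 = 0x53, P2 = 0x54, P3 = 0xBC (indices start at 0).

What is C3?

CBC encryption: C_i = E(K, P_i ⊕ C_{i−1}), with C_{−1} = IV.
C0: P0 ⊕ 0xC8 = 0xE2; E(K, 0xE2) = 0x19.
C1: P1 ⊕ 0x19 = 0x4A; E(K, 0x4A) = 0xB1.
C2: P2 ⊕ 0xB1 = 0xE5; E(K, 0xE5) = 0x1E.
C3: P3 ⊕ 0x1E = 0xA2; E(K, 0xA2) = 0x59.

C3 = 0x59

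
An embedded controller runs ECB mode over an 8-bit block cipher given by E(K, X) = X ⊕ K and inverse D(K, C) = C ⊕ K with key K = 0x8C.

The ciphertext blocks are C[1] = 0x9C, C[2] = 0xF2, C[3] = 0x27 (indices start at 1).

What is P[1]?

ECB decryption: P_i = D(K, C_i).
P[1]: D(K, 0x9C) = 0x10.

P[1] = 0x10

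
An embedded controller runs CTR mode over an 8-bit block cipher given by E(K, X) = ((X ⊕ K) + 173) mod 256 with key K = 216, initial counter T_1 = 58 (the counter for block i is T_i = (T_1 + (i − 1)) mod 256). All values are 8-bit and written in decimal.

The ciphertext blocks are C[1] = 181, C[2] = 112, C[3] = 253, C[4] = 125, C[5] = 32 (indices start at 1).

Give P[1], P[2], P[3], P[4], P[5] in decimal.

CTR decryption: S_i = E(K, T_i) where T_i is the counter for block i; P_i = C_i ⊕ S_i.
P[1]: T = 58, S = E(K, T) = 143; 181 ⊕ 143 = 58.
P[2]: T = 59, S = E(K, T) = 144; 112 ⊕ 144 = 224.
P[3]: T = 60, S = E(K, T) = 145; 253 ⊕ 145 = 108.
P[4]: T = 61, S = E(K, T) = 146; 125 ⊕ 146 = 239.
P[5]: T = 62, S = E(K, T) = 147; 32 ⊕ 147 = 179.

P[1] = 58, P[2] = 224, P[3] = 108, P[4] = 239, P[5] = 179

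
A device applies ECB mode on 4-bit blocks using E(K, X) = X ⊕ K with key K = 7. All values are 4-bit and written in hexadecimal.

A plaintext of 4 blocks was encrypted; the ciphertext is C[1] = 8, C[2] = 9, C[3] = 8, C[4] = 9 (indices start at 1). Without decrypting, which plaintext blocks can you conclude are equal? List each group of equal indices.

ECB encrypts each block independently with the same key, so equal ciphertext blocks imply equal plaintext blocks.
C[1] = C[3] = 8, so P[1] = P[3].
C[2] = C[4] = 9, so P[2] = P[4].

P[1] = P[3]; P[2] = P[4]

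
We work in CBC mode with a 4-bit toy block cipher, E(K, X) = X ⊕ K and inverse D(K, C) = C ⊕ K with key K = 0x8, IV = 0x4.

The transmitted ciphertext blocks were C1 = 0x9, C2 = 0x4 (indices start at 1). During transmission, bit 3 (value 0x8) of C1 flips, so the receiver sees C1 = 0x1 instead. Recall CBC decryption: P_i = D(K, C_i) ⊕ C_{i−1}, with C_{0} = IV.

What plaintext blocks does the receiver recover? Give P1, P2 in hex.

Only C1 changed, to 0x1. In CBC, a change in C_i garbles P_i and flips the same bit in P_{i+1}. Decrypting the received ciphertext:
P1: D(K, 0x1) = 0x9; 0x9 ⊕ 0x4 = 0xD.
P2: D(K, 0x4) = 0xC; 0xC ⊕ 0x1 = 0xD.
Blocks that differ from the original plaintext: P1, P2.

P1 = 0xD, P2 = 0xD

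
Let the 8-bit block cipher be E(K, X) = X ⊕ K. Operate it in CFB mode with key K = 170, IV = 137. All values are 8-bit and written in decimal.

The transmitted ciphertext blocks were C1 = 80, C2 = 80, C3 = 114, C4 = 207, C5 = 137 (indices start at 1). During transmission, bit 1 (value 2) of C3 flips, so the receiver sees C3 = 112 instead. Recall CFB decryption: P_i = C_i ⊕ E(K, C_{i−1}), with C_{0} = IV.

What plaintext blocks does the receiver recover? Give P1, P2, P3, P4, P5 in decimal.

Only C3 changed, to 112. In CFB, a change in C_i flips the same bit in P_i and garbles P_{i+1}. Decrypting the received ciphertext:
P1: E(K, 137) = 35; 80 ⊕ 35 = 115.
P2: E(K, 80) = 250; 80 ⊕ 250 = 170.
P3: E(K, 80) = 250; 112 ⊕ 250 = 138.
P4: E(K, 112) = 218; 207 ⊕ 218 = 21.
P5: E(K, 207) = 101; 137 ⊕ 101 = 236.
Blocks that differ from the original plaintext: P3, P4.

P1 = 115, P2 = 170, P3 = 138, P4 = 21, P5 = 236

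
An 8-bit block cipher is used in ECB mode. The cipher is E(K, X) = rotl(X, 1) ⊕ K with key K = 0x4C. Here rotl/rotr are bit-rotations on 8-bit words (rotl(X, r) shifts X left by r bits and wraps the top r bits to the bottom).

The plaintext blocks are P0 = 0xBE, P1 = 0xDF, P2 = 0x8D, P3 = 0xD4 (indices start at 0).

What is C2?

C2 = 0x57

ECB encryption: C_i = E(K, P_i).
C2: E(K, 0x8D) = 0x57.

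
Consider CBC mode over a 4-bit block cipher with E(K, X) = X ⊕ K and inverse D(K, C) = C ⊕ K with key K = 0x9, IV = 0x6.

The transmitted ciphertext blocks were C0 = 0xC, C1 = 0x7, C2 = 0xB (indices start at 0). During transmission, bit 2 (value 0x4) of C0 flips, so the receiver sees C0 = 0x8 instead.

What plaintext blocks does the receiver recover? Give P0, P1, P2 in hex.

P0 = 0x7, P1 = 0x6, P2 = 0x5

CBC decryption: P_i = D(K, C_i) ⊕ C_{i−1}, with C_{−1} = IV.
Only C0 changed, to 0x8. In CBC, a change in C_i garbles P_i and flips the same bit in P_{i+1}. Decrypting the received ciphertext:
P0: D(K, 0x8) = 0x1; 0x1 ⊕ 0x6 = 0x7.
P1: D(K, 0x7) = 0xE; 0xE ⊕ 0x8 = 0x6.
P2: D(K, 0xB) = 0x2; 0x2 ⊕ 0x7 = 0x5.
Blocks that differ from the original plaintext: P0, P1.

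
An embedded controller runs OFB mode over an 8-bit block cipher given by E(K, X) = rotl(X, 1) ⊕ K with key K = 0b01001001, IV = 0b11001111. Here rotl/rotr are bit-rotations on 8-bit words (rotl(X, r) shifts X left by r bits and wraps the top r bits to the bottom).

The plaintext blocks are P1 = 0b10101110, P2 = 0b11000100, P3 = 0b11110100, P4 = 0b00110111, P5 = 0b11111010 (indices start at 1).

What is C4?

OFB encryption: S_i = E(K, S_{i−1}) with S_{0} = IV; C_i = P_i ⊕ S_i.
C1: S = E(K, 0b11001111) = 0b11010110; 0b10101110 ⊕ 0b11010110 = 0b01111000.
C2: S = E(K, 0b11010110) = 0b11100100; 0b11000100 ⊕ 0b11100100 = 0b00100000.
C3: S = E(K, 0b11100100) = 0b10000000; 0b11110100 ⊕ 0b10000000 = 0b01110100.
C4: S = E(K, 0b10000000) = 0b01001000; 0b00110111 ⊕ 0b01001000 = 0b01111111.

C4 = 0b01111111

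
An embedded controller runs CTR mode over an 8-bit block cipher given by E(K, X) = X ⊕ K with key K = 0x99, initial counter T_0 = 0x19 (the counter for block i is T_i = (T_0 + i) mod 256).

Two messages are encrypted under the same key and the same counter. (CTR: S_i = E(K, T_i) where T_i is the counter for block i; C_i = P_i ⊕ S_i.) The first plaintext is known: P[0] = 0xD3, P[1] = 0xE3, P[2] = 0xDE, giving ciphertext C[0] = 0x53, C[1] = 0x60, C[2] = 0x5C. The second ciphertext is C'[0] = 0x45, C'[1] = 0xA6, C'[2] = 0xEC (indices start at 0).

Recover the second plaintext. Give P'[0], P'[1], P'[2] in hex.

P'[0] = 0xC5, P'[1] = 0x25, P'[2] = 0x6E

In CTR with a reused counter, both messages share the same keystream S_i, so C_i ⊕ C'_i = P_i ⊕ P'_i and thus P'_i = P_i ⊕ C_i ⊕ C'_i.
P'[0]: 0xD3 ⊕ 0x53 ⊕ 0x45 = 0xC5.
P'[1]: 0xE3 ⊕ 0x60 ⊕ 0xA6 = 0x25.
P'[2]: 0xDE ⊕ 0x5C ⊕ 0xEC = 0x6E.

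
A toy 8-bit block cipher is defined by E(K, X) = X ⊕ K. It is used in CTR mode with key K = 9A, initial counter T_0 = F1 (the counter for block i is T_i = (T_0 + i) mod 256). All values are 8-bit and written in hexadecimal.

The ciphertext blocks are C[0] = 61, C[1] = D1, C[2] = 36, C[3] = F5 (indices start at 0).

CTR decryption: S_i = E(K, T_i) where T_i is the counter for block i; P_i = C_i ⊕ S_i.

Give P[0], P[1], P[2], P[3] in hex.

P[0]: T = F1, S = E(K, T) = 6B; 61 ⊕ 6B = 0A.
P[1]: T = F2, S = E(K, T) = 68; D1 ⊕ 68 = B9.
P[2]: T = F3, S = E(K, T) = 69; 36 ⊕ 69 = 5F.
P[3]: T = F4, S = E(K, T) = 6E; F5 ⊕ 6E = 9B.

P[0] = 0A, P[1] = B9, P[2] = 5F, P[3] = 9B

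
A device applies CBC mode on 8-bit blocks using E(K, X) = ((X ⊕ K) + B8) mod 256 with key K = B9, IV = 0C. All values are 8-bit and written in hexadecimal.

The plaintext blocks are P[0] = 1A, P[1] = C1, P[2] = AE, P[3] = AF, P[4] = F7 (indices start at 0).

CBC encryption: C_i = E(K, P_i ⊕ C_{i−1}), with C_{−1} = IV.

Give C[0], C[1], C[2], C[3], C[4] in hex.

C[0] = 67, C[1] = D7, C[2] = 78, C[3] = 26, C[4] = 20

C[0]: P[0] ⊕ 0C = 16; E(K, 16) = 67.
C[1]: P[1] ⊕ 67 = A6; E(K, A6) = D7.
C[2]: P[2] ⊕ D7 = 79; E(K, 79) = 78.
C[3]: P[3] ⊕ 78 = D7; E(K, D7) = 26.
C[4]: P[4] ⊕ 26 = D1; E(K, D1) = 20.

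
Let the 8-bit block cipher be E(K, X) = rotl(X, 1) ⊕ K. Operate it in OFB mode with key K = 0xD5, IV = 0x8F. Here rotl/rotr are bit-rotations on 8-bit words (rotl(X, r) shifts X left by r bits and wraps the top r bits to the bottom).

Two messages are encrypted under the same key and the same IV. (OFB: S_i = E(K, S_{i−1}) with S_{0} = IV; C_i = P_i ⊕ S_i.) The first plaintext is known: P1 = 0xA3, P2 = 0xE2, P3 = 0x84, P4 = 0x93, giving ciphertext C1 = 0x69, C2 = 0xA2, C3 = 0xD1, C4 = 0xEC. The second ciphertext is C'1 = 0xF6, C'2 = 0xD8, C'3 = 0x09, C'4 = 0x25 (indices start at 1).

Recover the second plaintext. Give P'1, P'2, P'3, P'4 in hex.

In OFB with a reused IV, both messages share the same keystream S_i, so C_i ⊕ C'_i = P_i ⊕ P'_i and thus P'_i = P_i ⊕ C_i ⊕ C'_i.
P'1: 0xA3 ⊕ 0x69 ⊕ 0xF6 = 0x3C.
P'2: 0xE2 ⊕ 0xA2 ⊕ 0xD8 = 0x98.
P'3: 0x84 ⊕ 0xD1 ⊕ 0x09 = 0x5C.
P'4: 0x93 ⊕ 0xEC ⊕ 0x25 = 0x5A.

P'1 = 0x3C, P'2 = 0x98, P'3 = 0x5C, P'4 = 0x5A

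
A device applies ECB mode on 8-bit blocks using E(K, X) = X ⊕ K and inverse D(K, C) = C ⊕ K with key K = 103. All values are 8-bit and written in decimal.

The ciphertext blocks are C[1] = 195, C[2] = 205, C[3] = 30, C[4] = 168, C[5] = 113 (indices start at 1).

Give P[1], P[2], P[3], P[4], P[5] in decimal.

ECB decryption: P_i = D(K, C_i).
P[1]: D(K, 195) = 164.
P[2]: D(K, 205) = 170.
P[3]: D(K, 30) = 121.
P[4]: D(K, 168) = 207.
P[5]: D(K, 113) = 22.

P[1] = 164, P[2] = 170, P[3] = 121, P[4] = 207, P[5] = 22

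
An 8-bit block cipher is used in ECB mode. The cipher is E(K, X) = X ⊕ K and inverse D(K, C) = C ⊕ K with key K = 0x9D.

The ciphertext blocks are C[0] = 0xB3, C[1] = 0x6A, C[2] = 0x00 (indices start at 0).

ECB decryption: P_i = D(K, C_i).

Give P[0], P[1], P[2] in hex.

P[0] = 0x2E, P[1] = 0xF7, P[2] = 0x9D

P[0]: D(K, 0xB3) = 0x2E.
P[1]: D(K, 0x6A) = 0xF7.
P[2]: D(K, 0x00) = 0x9D.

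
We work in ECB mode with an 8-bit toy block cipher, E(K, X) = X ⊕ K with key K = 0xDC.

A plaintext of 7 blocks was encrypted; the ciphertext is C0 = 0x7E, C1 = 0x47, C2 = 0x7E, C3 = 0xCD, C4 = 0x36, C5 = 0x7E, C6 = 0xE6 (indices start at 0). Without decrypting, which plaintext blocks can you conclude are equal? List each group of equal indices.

P0 = P2 = P5

ECB encrypts each block independently with the same key, so equal ciphertext blocks imply equal plaintext blocks.
C0 = C2 = C5 = 0x7E, so P0 = P2 = P5.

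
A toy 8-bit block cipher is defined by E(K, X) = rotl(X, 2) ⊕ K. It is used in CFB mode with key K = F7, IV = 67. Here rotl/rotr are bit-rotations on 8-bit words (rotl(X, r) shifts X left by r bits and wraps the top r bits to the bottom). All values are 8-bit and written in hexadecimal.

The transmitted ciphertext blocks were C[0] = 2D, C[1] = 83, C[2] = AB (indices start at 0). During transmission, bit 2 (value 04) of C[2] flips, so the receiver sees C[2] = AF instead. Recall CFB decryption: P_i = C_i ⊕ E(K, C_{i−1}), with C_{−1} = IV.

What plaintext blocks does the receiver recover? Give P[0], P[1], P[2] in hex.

P[0] = 47, P[1] = C0, P[2] = 56

Only C[2] changed, to AF. In CFB, a change in C_i flips the same bit in P_i and garbles P_{i+1}. Decrypting the received ciphertext:
P[0]: E(K, 67) = 6A; 2D ⊕ 6A = 47.
P[1]: E(K, 2D) = 43; 83 ⊕ 43 = C0.
P[2]: E(K, 83) = F9; AF ⊕ F9 = 56.
Blocks that differ from the original plaintext: P[2].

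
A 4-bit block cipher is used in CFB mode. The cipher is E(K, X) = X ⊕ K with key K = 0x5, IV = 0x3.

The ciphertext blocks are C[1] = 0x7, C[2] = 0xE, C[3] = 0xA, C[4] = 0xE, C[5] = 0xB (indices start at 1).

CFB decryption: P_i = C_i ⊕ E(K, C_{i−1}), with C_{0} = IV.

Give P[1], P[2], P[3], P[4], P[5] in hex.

P[1]: E(K, 0x3) = 0x6; 0x7 ⊕ 0x6 = 0x1.
P[2]: E(K, 0x7) = 0x2; 0xE ⊕ 0x2 = 0xC.
P[3]: E(K, 0xE) = 0xB; 0xA ⊕ 0xB = 0x1.
P[4]: E(K, 0xA) = 0xF; 0xE ⊕ 0xF = 0x1.
P[5]: E(K, 0xE) = 0xB; 0xB ⊕ 0xB = 0x0.

P[1] = 0x1, P[2] = 0xC, P[3] = 0x1, P[4] = 0x1, P[5] = 0x0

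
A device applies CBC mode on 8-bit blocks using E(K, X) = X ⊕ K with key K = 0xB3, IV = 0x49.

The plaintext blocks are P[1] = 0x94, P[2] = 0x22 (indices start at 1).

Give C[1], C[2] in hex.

C[1] = 0x6E, C[2] = 0xFF

CBC encryption: C_i = E(K, P_i ⊕ C_{i−1}), with C_{0} = IV.
C[1]: P[1] ⊕ 0x49 = 0xDD; E(K, 0xDD) = 0x6E.
C[2]: P[2] ⊕ 0x6E = 0x4C; E(K, 0x4C) = 0xFF.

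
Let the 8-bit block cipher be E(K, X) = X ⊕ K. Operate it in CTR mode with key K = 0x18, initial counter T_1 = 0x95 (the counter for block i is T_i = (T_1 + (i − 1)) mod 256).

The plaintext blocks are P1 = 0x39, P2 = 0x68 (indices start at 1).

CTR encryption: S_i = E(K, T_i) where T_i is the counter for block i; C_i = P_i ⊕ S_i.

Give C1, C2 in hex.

C1 = 0xB4, C2 = 0xE6

C1: T = 0x95, S = E(K, T) = 0x8D; 0x39 ⊕ 0x8D = 0xB4.
C2: T = 0x96, S = E(K, T) = 0x8E; 0x68 ⊕ 0x8E = 0xE6.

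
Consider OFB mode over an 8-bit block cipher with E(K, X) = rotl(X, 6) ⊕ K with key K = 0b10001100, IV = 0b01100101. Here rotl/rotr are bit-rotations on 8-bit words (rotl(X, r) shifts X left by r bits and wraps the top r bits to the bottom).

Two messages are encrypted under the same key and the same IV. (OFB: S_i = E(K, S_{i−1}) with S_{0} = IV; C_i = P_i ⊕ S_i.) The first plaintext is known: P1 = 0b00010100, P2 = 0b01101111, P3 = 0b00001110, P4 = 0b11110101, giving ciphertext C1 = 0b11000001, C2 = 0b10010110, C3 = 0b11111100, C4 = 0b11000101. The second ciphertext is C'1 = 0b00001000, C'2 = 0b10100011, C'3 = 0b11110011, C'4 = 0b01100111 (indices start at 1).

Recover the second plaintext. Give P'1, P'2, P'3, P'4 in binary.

P'1 = 0b11011101, P'2 = 0b01011010, P'3 = 0b00000001, P'4 = 0b01010111

In OFB with a reused IV, both messages share the same keystream S_i, so C_i ⊕ C'_i = P_i ⊕ P'_i and thus P'_i = P_i ⊕ C_i ⊕ C'_i.
P'1: 0b00010100 ⊕ 0b11000001 ⊕ 0b00001000 = 0b11011101.
P'2: 0b01101111 ⊕ 0b10010110 ⊕ 0b10100011 = 0b01011010.
P'3: 0b00001110 ⊕ 0b11111100 ⊕ 0b11110011 = 0b00000001.
P'4: 0b11110101 ⊕ 0b11000101 ⊕ 0b01100111 = 0b01010111.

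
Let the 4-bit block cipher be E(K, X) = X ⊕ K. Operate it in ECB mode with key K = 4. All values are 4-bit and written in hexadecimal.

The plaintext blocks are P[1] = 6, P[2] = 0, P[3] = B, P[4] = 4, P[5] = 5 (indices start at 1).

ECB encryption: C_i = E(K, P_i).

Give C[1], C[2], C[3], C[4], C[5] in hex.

C[1]: E(K, 6) = 2.
C[2]: E(K, 0) = 4.
C[3]: E(K, B) = F.
C[4]: E(K, 4) = 0.
C[5]: E(K, 5) = 1.

C[1] = 2, C[2] = 4, C[3] = F, C[4] = 0, C[5] = 1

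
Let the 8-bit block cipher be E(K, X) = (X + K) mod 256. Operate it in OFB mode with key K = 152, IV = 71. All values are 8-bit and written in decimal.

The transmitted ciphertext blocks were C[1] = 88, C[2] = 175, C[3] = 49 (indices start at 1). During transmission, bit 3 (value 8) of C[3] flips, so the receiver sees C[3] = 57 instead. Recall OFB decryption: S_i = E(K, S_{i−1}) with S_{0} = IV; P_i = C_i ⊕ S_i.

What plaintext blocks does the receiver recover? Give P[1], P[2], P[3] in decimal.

Only C[3] changed, to 57. In OFB, a change in C_i flips the same bit in P_i only; the keystream is unaffected. Decrypting the received ciphertext:
P[1]: S = E(K, 71) = 223; 88 ⊕ 223 = 135.
P[2]: S = E(K, 223) = 119; 175 ⊕ 119 = 216.
P[3]: S = E(K, 119) = 15; 57 ⊕ 15 = 54.
Blocks that differ from the original plaintext: P[3].

P[1] = 135, P[2] = 216, P[3] = 54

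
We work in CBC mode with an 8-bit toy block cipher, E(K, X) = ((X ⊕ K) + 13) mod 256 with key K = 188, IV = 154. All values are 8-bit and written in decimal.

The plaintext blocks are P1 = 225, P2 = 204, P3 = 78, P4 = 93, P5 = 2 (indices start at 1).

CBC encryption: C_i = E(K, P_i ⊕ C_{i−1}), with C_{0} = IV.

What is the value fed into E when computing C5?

188

C1: P1 ⊕ 154 = 123; E(K, 123) = 212.
C2: P2 ⊕ 212 = 24; E(K, 24) = 177.
C3: P3 ⊕ 177 = 255; E(K, 255) = 80.
C4: P4 ⊕ 80 = 13; E(K, 13) = 190.
C5: P5 ⊕ 190 = 188; E(K, 188) = 13.
So the input to E for block 5 is 188.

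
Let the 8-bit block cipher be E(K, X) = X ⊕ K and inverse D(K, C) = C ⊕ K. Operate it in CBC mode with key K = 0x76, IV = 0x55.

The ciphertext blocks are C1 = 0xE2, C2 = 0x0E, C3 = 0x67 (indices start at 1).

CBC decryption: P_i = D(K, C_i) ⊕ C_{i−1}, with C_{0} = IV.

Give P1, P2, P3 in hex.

P1: D(K, 0xE2) = 0x94; 0x94 ⊕ 0x55 = 0xC1.
P2: D(K, 0x0E) = 0x78; 0x78 ⊕ 0xE2 = 0x9A.
P3: D(K, 0x67) = 0x11; 0x11 ⊕ 0x0E = 0x1F.

P1 = 0xC1, P2 = 0x9A, P3 = 0x1F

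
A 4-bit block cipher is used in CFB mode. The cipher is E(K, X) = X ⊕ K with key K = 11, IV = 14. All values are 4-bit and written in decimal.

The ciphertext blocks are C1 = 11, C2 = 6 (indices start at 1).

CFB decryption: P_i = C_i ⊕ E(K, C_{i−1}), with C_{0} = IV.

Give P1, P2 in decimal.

P1: E(K, 14) = 5; 11 ⊕ 5 = 14.
P2: E(K, 11) = 0; 6 ⊕ 0 = 6.

P1 = 14, P2 = 6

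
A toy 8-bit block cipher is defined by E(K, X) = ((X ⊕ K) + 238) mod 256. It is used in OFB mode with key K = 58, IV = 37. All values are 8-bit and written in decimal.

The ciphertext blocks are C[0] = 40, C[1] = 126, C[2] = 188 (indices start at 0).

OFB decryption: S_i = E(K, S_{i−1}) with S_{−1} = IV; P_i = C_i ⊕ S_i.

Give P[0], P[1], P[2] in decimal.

P[0]: S = E(K, 37) = 13; 40 ⊕ 13 = 37.
P[1]: S = E(K, 13) = 37; 126 ⊕ 37 = 91.
P[2]: S = E(K, 37) = 13; 188 ⊕ 13 = 177.

P[0] = 37, P[1] = 91, P[2] = 177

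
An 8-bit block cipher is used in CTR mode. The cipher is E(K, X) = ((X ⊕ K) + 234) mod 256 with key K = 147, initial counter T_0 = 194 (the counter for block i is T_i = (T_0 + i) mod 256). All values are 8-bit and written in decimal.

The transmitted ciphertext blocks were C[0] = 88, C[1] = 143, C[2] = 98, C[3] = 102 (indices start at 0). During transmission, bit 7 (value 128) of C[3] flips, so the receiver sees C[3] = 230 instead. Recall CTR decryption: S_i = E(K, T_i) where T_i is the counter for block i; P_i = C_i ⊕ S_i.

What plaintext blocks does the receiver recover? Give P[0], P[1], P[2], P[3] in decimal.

Only C[3] changed, to 230. In CTR, a change in C_i flips the same bit in P_i only; the keystream is unaffected. Decrypting the received ciphertext:
P[0]: T = 194, S = E(K, T) = 59; 88 ⊕ 59 = 99.
P[1]: T = 195, S = E(K, T) = 58; 143 ⊕ 58 = 181.
P[2]: T = 196, S = E(K, T) = 65; 98 ⊕ 65 = 35.
P[3]: T = 197, S = E(K, T) = 64; 230 ⊕ 64 = 166.
Blocks that differ from the original plaintext: P[3].

P[0] = 99, P[1] = 181, P[2] = 35, P[3] = 166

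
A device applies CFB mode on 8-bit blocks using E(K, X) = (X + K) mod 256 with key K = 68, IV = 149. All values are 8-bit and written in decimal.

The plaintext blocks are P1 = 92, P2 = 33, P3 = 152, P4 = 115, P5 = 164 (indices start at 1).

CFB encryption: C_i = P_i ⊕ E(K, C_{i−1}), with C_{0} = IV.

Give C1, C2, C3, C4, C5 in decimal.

C1 = 133, C2 = 232, C3 = 180, C4 = 139, C5 = 107

C1: E(K, 149) = 217; 92 ⊕ 217 = 133.
C2: E(K, 133) = 201; 33 ⊕ 201 = 232.
C3: E(K, 232) = 44; 152 ⊕ 44 = 180.
C4: E(K, 180) = 248; 115 ⊕ 248 = 139.
C5: E(K, 139) = 207; 164 ⊕ 207 = 107.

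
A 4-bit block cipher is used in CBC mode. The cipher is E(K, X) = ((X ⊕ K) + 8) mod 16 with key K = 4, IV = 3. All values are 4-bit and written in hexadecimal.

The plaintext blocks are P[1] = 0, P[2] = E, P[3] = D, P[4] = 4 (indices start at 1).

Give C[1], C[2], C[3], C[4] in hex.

CBC encryption: C_i = E(K, P_i ⊕ C_{i−1}), with C_{0} = IV.
C[1]: P[1] ⊕ 3 = 3; E(K, 3) = F.
C[2]: P[2] ⊕ F = 1; E(K, 1) = D.
C[3]: P[3] ⊕ D = 0; E(K, 0) = C.
C[4]: P[4] ⊕ C = 8; E(K, 8) = 4.

C[1] = F, C[2] = D, C[3] = C, C[4] = 4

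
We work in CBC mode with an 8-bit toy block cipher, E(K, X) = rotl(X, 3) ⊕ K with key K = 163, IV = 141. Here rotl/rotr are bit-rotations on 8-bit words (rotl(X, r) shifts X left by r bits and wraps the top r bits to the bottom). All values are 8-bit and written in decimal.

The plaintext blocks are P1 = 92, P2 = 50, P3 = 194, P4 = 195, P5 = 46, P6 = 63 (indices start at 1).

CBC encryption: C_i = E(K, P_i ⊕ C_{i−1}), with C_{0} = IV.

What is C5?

C1: P1 ⊕ 141 = 209; E(K, 209) = 45.
C2: P2 ⊕ 45 = 31; E(K, 31) = 91.
C3: P3 ⊕ 91 = 153; E(K, 153) = 111.
C4: P4 ⊕ 111 = 172; E(K, 172) = 198.
C5: P5 ⊕ 198 = 232; E(K, 232) = 228.

C5 = 228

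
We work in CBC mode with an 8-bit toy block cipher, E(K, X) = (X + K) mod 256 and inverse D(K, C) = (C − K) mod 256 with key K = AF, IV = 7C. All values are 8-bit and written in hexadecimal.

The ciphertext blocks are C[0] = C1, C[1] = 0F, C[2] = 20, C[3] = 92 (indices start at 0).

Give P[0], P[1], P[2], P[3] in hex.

CBC decryption: P_i = D(K, C_i) ⊕ C_{i−1}, with C_{−1} = IV.
P[0]: D(K, C1) = 12; 12 ⊕ 7C = 6E.
P[1]: D(K, 0F) = 60; 60 ⊕ C1 = A1.
P[2]: D(K, 20) = 71; 71 ⊕ 0F = 7E.
P[3]: D(K, 92) = E3; E3 ⊕ 20 = C3.

P[0] = 6E, P[1] = A1, P[2] = 7E, P[3] = C3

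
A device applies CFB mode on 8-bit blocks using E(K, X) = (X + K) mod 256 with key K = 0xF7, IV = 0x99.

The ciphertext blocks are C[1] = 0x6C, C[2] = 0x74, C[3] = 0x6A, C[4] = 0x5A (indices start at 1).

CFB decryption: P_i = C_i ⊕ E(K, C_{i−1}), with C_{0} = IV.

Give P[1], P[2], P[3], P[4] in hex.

P[1] = 0xFC, P[2] = 0x17, P[3] = 0x01, P[4] = 0x3B

P[1]: E(K, 0x99) = 0x90; 0x6C ⊕ 0x90 = 0xFC.
P[2]: E(K, 0x6C) = 0x63; 0x74 ⊕ 0x63 = 0x17.
P[3]: E(K, 0x74) = 0x6B; 0x6A ⊕ 0x6B = 0x01.
P[4]: E(K, 0x6A) = 0x61; 0x5A ⊕ 0x61 = 0x3B.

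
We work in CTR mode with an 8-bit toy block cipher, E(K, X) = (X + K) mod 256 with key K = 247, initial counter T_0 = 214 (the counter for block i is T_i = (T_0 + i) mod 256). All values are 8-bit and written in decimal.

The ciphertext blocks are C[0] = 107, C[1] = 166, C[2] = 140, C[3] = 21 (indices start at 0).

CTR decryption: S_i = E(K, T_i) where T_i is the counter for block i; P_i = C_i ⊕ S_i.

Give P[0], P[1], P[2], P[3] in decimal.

P[0]: T = 214, S = E(K, T) = 205; 107 ⊕ 205 = 166.
P[1]: T = 215, S = E(K, T) = 206; 166 ⊕ 206 = 104.
P[2]: T = 216, S = E(K, T) = 207; 140 ⊕ 207 = 67.
P[3]: T = 217, S = E(K, T) = 208; 21 ⊕ 208 = 197.

P[0] = 166, P[1] = 104, P[2] = 67, P[3] = 197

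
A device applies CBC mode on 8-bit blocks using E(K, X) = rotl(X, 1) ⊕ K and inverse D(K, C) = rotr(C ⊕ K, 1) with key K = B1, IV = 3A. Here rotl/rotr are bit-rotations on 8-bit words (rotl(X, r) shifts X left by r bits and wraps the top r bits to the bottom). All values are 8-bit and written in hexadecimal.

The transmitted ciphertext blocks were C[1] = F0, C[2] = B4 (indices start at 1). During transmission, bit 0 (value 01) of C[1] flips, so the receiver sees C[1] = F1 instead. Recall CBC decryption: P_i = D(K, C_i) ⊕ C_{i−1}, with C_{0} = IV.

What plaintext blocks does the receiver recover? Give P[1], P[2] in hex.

P[1] = 1A, P[2] = 73

Only C[1] changed, to F1. In CBC, a change in C_i garbles P_i and flips the same bit in P_{i+1}. Decrypting the received ciphertext:
P[1]: D(K, F1) = 20; 20 ⊕ 3A = 1A.
P[2]: D(K, B4) = 82; 82 ⊕ F1 = 73.
Blocks that differ from the original plaintext: P[1], P[2].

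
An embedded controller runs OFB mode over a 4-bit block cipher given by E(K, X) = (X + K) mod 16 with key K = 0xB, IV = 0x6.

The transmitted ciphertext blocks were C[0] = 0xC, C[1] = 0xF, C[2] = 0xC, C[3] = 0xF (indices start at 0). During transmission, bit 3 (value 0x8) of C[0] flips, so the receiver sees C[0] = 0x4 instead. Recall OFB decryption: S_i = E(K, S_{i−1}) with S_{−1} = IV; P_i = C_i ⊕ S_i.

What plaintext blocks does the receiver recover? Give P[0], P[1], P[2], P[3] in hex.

Only C[0] changed, to 0x4. In OFB, a change in C_i flips the same bit in P_i only; the keystream is unaffected. Decrypting the received ciphertext:
P[0]: S = E(K, 0x6) = 0x1; 0x4 ⊕ 0x1 = 0x5.
P[1]: S = E(K, 0x1) = 0xC; 0xF ⊕ 0xC = 0x3.
P[2]: S = E(K, 0xC) = 0x7; 0xC ⊕ 0x7 = 0xB.
P[3]: S = E(K, 0x7) = 0x2; 0xF ⊕ 0x2 = 0xD.
Blocks that differ from the original plaintext: P[0].

P[0] = 0x5, P[1] = 0x3, P[2] = 0xB, P[3] = 0xD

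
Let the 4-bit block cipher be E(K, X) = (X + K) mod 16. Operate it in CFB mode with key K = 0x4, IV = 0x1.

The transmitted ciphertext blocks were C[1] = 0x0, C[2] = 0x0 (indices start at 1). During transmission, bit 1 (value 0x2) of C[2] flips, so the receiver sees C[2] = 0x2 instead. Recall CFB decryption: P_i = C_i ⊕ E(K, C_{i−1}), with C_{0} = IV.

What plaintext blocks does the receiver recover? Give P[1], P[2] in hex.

Only C[2] changed, to 0x2. In CFB, a change in C_i flips the same bit in P_i and garbles P_{i+1}. Decrypting the received ciphertext:
P[1]: E(K, 0x1) = 0x5; 0x0 ⊕ 0x5 = 0x5.
P[2]: E(K, 0x0) = 0x4; 0x2 ⊕ 0x4 = 0x6.
Blocks that differ from the original plaintext: P[2].

P[1] = 0x5, P[2] = 0x6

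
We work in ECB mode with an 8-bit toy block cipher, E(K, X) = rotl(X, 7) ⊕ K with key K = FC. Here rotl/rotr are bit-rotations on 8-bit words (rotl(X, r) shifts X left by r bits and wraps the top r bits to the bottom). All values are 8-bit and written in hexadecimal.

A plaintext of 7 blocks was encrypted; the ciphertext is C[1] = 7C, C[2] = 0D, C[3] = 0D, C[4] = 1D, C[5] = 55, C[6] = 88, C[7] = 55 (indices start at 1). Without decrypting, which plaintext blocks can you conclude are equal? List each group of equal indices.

P[2] = P[3]; P[5] = P[7]

ECB encrypts each block independently with the same key, so equal ciphertext blocks imply equal plaintext blocks.
C[2] = C[3] = 0D, so P[2] = P[3].
C[5] = C[7] = 55, so P[5] = P[7].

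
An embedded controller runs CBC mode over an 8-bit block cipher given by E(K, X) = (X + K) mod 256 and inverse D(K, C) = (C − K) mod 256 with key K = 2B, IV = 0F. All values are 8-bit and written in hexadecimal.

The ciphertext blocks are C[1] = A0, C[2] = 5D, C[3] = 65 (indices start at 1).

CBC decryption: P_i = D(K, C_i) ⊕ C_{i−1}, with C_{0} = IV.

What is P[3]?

P[3] = 67

P[3]: D(K, 65) = 3A; 3A ⊕ 5D = 67.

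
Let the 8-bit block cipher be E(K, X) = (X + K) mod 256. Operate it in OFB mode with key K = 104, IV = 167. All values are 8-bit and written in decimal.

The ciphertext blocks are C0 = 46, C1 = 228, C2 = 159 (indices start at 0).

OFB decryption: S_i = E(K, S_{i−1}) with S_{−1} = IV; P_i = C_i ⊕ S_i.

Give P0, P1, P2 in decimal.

P0: S = E(K, 167) = 15; 46 ⊕ 15 = 33.
P1: S = E(K, 15) = 119; 228 ⊕ 119 = 147.
P2: S = E(K, 119) = 223; 159 ⊕ 223 = 64.

P0 = 33, P1 = 147, P2 = 64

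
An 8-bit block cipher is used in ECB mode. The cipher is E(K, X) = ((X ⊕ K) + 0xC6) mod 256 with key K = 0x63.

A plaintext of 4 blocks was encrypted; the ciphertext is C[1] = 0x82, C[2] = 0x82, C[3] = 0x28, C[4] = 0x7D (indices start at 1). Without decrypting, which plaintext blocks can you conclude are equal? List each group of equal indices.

P[1] = P[2]

ECB encrypts each block independently with the same key, so equal ciphertext blocks imply equal plaintext blocks.
C[1] = C[2] = 0x82, so P[1] = P[2].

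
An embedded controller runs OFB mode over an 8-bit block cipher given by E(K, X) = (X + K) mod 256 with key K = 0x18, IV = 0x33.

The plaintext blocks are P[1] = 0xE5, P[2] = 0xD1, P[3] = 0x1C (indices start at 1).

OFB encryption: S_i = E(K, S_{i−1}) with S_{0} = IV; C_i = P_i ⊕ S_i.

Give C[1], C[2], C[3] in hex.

C[1] = 0xAE, C[2] = 0xB2, C[3] = 0x67

C[1]: S = E(K, 0x33) = 0x4B; 0xE5 ⊕ 0x4B = 0xAE.
C[2]: S = E(K, 0x4B) = 0x63; 0xD1 ⊕ 0x63 = 0xB2.
C[3]: S = E(K, 0x63) = 0x7B; 0x1C ⊕ 0x7B = 0x67.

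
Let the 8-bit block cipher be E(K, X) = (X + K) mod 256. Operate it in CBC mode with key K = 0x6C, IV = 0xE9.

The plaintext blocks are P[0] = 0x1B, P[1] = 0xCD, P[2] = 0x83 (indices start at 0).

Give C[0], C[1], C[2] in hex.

CBC encryption: C_i = E(K, P_i ⊕ C_{i−1}), with C_{−1} = IV.
C[0]: P[0] ⊕ 0xE9 = 0xF2; E(K, 0xF2) = 0x5E.
C[1]: P[1] ⊕ 0x5E = 0x93; E(K, 0x93) = 0xFF.
C[2]: P[2] ⊕ 0xFF = 0x7C; E(K, 0x7C) = 0xE8.

C[0] = 0x5E, C[1] = 0xFF, C[2] = 0xE8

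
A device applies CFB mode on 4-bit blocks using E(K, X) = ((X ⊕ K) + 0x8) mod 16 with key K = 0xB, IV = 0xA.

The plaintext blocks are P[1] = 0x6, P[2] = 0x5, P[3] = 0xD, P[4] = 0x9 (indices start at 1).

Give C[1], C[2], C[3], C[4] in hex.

C[1] = 0xF, C[2] = 0x9, C[3] = 0x7, C[4] = 0xD

CFB encryption: C_i = P_i ⊕ E(K, C_{i−1}), with C_{0} = IV.
C[1]: E(K, 0xA) = 0x9; 0x6 ⊕ 0x9 = 0xF.
C[2]: E(K, 0xF) = 0xC; 0x5 ⊕ 0xC = 0x9.
C[3]: E(K, 0x9) = 0xA; 0xD ⊕ 0xA = 0x7.
C[4]: E(K, 0x7) = 0x4; 0x9 ⊕ 0x4 = 0xD.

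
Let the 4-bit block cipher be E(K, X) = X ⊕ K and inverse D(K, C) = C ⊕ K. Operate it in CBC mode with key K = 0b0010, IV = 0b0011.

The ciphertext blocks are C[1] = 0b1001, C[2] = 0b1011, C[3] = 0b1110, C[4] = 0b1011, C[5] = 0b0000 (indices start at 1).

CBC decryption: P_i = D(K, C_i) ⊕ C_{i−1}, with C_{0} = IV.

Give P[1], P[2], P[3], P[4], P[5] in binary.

P[1]: D(K, 0b1001) = 0b1011; 0b1011 ⊕ 0b0011 = 0b1000.
P[2]: D(K, 0b1011) = 0b1001; 0b1001 ⊕ 0b1001 = 0b0000.
P[3]: D(K, 0b1110) = 0b1100; 0b1100 ⊕ 0b1011 = 0b0111.
P[4]: D(K, 0b1011) = 0b1001; 0b1001 ⊕ 0b1110 = 0b0111.
P[5]: D(K, 0b0000) = 0b0010; 0b0010 ⊕ 0b1011 = 0b1001.

P[1] = 0b1000, P[2] = 0b0000, P[3] = 0b0111, P[4] = 0b0111, P[5] = 0b1001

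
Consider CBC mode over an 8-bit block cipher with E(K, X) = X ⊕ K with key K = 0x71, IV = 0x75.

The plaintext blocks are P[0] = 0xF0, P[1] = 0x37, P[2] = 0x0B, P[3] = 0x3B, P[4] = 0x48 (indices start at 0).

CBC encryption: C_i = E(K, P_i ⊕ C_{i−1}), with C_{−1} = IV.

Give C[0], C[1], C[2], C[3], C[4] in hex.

C[0]: P[0] ⊕ 0x75 = 0x85; E(K, 0x85) = 0xF4.
C[1]: P[1] ⊕ 0xF4 = 0xC3; E(K, 0xC3) = 0xB2.
C[2]: P[2] ⊕ 0xB2 = 0xB9; E(K, 0xB9) = 0xC8.
C[3]: P[3] ⊕ 0xC8 = 0xF3; E(K, 0xF3) = 0x82.
C[4]: P[4] ⊕ 0x82 = 0xCA; E(K, 0xCA) = 0xBB.

C[0] = 0xF4, C[1] = 0xB2, C[2] = 0xC8, C[3] = 0x82, C[4] = 0xBB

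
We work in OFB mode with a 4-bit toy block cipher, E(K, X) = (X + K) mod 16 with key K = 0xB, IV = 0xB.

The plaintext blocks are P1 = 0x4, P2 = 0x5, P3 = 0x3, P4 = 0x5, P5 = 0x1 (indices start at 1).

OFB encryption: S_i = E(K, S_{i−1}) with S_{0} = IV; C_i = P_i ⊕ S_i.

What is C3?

C3 = 0xF

C1: S = E(K, 0xB) = 0x6; 0x4 ⊕ 0x6 = 0x2.
C2: S = E(K, 0x6) = 0x1; 0x5 ⊕ 0x1 = 0x4.
C3: S = E(K, 0x1) = 0xC; 0x3 ⊕ 0xC = 0xF.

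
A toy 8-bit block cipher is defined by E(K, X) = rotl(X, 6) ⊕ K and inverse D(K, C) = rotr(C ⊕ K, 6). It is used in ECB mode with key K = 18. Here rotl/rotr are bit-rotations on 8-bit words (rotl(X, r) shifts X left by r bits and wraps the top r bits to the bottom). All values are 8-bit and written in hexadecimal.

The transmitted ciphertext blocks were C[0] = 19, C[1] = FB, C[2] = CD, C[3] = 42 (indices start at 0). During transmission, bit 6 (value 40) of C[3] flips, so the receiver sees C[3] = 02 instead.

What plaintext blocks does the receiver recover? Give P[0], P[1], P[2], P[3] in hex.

ECB decryption: P_i = D(K, C_i).
Only C[3] changed, to 02. In ECB, a change in C_i affects only P_i. Decrypting the received ciphertext:
P[0]: D(K, 19) = 04.
P[1]: D(K, FB) = 8F.
P[2]: D(K, CD) = 57.
P[3]: D(K, 02) = 68.
Blocks that differ from the original plaintext: P[3].

P[0] = 04, P[1] = 8F, P[2] = 57, P[3] = 68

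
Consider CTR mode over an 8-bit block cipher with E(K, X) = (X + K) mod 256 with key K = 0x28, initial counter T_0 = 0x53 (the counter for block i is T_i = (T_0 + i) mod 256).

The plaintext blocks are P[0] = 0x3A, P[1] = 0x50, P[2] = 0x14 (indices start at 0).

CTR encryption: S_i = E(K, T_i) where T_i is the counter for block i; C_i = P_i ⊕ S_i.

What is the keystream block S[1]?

C[0]: T = 0x53, S = E(K, T) = 0x7B; 0x3A ⊕ 0x7B = 0x41.
C[1]: T = 0x54, S = E(K, T) = 0x7C; 0x50 ⊕ 0x7C = 0x2C.
So S[1] = 0x7C.

0x7C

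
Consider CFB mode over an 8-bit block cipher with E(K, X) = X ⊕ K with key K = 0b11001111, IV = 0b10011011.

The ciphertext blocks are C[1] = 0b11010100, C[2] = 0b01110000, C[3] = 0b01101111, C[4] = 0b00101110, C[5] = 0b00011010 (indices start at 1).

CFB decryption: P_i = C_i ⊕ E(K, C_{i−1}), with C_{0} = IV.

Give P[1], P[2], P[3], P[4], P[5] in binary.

P[1]: E(K, 0b10011011) = 0b01010100; 0b11010100 ⊕ 0b01010100 = 0b10000000.
P[2]: E(K, 0b11010100) = 0b00011011; 0b01110000 ⊕ 0b00011011 = 0b01101011.
P[3]: E(K, 0b01110000) = 0b10111111; 0b01101111 ⊕ 0b10111111 = 0b11010000.
P[4]: E(K, 0b01101111) = 0b10100000; 0b00101110 ⊕ 0b10100000 = 0b10001110.
P[5]: E(K, 0b00101110) = 0b11100001; 0b00011010 ⊕ 0b11100001 = 0b11111011.

P[1] = 0b10000000, P[2] = 0b01101011, P[3] = 0b11010000, P[4] = 0b10001110, P[5] = 0b11111011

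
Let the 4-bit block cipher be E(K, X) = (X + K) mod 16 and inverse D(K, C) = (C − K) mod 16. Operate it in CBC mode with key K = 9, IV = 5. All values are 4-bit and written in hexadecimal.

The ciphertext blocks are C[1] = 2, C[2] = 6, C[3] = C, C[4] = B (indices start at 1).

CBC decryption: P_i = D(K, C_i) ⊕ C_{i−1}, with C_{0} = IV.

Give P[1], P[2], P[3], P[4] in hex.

P[1]: D(K, 2) = 9; 9 ⊕ 5 = C.
P[2]: D(K, 6) = D; D ⊕ 2 = F.
P[3]: D(K, C) = 3; 3 ⊕ 6 = 5.
P[4]: D(K, B) = 2; 2 ⊕ C = E.

P[1] = C, P[2] = F, P[3] = 5, P[4] = E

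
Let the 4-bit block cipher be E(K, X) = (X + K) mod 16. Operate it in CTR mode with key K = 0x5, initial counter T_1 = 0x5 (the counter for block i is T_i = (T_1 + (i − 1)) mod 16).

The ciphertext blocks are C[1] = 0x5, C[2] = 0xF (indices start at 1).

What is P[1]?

CTR decryption: S_i = E(K, T_i) where T_i is the counter for block i; P_i = C_i ⊕ S_i.
P[1]: T = 0x5, S = E(K, T) = 0xA; 0x5 ⊕ 0xA = 0xF.

P[1] = 0xF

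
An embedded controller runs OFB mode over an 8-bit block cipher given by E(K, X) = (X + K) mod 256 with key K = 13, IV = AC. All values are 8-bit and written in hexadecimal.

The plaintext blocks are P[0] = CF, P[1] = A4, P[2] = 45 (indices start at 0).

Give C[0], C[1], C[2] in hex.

C[0] = 70, C[1] = 76, C[2] = A0

OFB encryption: S_i = E(K, S_{i−1}) with S_{−1} = IV; C_i = P_i ⊕ S_i.
C[0]: S = E(K, AC) = BF; CF ⊕ BF = 70.
C[1]: S = E(K, BF) = D2; A4 ⊕ D2 = 76.
C[2]: S = E(K, D2) = E5; 45 ⊕ E5 = A0.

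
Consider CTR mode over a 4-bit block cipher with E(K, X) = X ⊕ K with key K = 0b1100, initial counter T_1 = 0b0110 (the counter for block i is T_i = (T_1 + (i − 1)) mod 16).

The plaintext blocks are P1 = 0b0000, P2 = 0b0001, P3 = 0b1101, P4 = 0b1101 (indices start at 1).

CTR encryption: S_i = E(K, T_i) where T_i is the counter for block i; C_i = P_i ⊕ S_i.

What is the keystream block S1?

0b1010

C1: T = 0b0110, S = E(K, T) = 0b1010; 0b0000 ⊕ 0b1010 = 0b1010.
So S1 = 0b1010.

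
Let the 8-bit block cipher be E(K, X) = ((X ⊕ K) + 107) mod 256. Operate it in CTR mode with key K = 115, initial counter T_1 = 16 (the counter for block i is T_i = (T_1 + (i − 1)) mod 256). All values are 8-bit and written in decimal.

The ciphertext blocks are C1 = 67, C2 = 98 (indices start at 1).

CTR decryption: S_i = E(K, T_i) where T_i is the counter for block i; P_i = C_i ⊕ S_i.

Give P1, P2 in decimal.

P1 = 141, P2 = 175

P1: T = 16, S = E(K, T) = 206; 67 ⊕ 206 = 141.
P2: T = 17, S = E(K, T) = 205; 98 ⊕ 205 = 175.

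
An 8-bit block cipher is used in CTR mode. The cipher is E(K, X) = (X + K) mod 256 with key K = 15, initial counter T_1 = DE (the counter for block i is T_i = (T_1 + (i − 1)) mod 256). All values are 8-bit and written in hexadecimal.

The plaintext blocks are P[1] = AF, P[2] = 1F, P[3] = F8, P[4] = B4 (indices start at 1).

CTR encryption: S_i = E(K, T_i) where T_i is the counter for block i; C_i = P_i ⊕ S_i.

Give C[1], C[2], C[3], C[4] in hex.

C[1]: T = DE, S = E(K, T) = F3; AF ⊕ F3 = 5C.
C[2]: T = DF, S = E(K, T) = F4; 1F ⊕ F4 = EB.
C[3]: T = E0, S = E(K, T) = F5; F8 ⊕ F5 = 0D.
C[4]: T = E1, S = E(K, T) = F6; B4 ⊕ F6 = 42.

C[1] = 5C, C[2] = EB, C[3] = 0D, C[4] = 42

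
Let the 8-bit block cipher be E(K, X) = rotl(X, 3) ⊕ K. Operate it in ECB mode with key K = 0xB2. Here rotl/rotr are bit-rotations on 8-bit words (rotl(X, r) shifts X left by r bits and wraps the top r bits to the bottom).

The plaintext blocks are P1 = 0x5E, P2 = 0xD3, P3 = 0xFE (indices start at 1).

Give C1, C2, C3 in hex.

ECB encryption: C_i = E(K, P_i).
C1: E(K, 0x5E) = 0x40.
C2: E(K, 0xD3) = 0x2C.
C3: E(K, 0xFE) = 0x45.

C1 = 0x40, C2 = 0x2C, C3 = 0x45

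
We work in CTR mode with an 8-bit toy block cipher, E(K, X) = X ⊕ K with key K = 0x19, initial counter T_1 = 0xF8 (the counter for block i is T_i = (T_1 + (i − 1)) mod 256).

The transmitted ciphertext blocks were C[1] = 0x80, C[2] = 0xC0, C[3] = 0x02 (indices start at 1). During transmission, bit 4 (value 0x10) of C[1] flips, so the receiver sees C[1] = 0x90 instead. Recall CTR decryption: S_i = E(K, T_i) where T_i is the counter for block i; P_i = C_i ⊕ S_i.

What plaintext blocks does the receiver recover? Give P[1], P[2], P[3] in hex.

Only C[1] changed, to 0x90. In CTR, a change in C_i flips the same bit in P_i only; the keystream is unaffected. Decrypting the received ciphertext:
P[1]: T = 0xF8, S = E(K, T) = 0xE1; 0x90 ⊕ 0xE1 = 0x71.
P[2]: T = 0xF9, S = E(K, T) = 0xE0; 0xC0 ⊕ 0xE0 = 0x20.
P[3]: T = 0xFA, S = E(K, T) = 0xE3; 0x02 ⊕ 0xE3 = 0xE1.
Blocks that differ from the original plaintext: P[1].

P[1] = 0x71, P[2] = 0x20, P[3] = 0xE1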